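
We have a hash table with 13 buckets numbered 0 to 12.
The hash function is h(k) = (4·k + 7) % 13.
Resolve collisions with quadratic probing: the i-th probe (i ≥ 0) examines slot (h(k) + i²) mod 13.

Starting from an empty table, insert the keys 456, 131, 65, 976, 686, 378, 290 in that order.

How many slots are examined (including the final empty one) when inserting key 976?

456: h=11 => slot 11
131: h=11, probe 11,12 => slot 12
65: h=7 => slot 7
976: h=11, probe 11,12,2 => slot 2
686: h=8 => slot 8
378: h=11, probe 11,12,2,7,1 => slot 1
290: h=10 => slot 10
Table: [—, 378, 976, —, —, —, —, 65, 686, —, 290, 456, 131]

3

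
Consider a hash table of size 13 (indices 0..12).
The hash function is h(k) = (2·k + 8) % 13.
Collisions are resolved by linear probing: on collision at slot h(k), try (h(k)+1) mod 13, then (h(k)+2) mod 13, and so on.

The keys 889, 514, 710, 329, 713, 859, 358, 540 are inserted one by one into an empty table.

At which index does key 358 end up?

12

889: h=5 => slot 5
514: h=9 => slot 9
710: h=11 => slot 11
329: h=3 => slot 3
713: h=4 => slot 4
859: h=10 => slot 10
358: h=9, probe 9,10,11,12 => slot 12
540: h=9, probe 9,10,11,12,0 => slot 0
Table: [540, —, —, 329, 713, 889, —, —, —, 514, 859, 710, 358]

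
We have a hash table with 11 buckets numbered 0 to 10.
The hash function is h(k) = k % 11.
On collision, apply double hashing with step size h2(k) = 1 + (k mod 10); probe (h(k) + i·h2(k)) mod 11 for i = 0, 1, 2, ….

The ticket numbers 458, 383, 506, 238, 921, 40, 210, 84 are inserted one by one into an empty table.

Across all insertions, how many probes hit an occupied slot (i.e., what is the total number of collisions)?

6

458: h=7 => slot 7
383: h=9 => slot 9
506: h=0 => slot 0
238: h=7, h2=9, probe 7,5 => slot 5
921: h=8 => slot 8
40: h=7, h2=1, probe 7,8,9,10 => slot 10
210: h=1 => slot 1
84: h=7, h2=5, probe 7,1,6 => slot 6
Table: [506, 210, ., ., ., 238, 84, 458, 921, 383, 40]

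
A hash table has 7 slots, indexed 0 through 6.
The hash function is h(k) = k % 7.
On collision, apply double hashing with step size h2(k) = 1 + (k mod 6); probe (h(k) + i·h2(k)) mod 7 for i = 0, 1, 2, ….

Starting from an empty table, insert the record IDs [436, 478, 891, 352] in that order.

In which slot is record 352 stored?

436: h=2 -> slot 2
478: h=2, h2=5, probe 2,0 -> slot 0
891: h=2, h2=4, probe 2,6 -> slot 6
352: h=2, h2=5, probe 2,0,5 -> slot 5
Table: [478, -, 436, -, -, 352, 891]

5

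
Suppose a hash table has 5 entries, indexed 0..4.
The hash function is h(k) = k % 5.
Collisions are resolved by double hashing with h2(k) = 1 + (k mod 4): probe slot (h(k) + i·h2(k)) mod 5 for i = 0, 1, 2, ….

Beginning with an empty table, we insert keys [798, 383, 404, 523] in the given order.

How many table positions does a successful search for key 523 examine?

3

798 hashes to 3; slot 3 is free -> place at 3.
383 hashes to 3, h2=4; 3 taken -> place at 2.
404 hashes to 4; slot 4 is free -> place at 4.
523 hashes to 3, h2=4; 3,2 taken -> place at 1.
Table: [-, 523, 383, 798, 404]
Lookup 523: h=3, h2=4, probe 3,2,1 → found at 1.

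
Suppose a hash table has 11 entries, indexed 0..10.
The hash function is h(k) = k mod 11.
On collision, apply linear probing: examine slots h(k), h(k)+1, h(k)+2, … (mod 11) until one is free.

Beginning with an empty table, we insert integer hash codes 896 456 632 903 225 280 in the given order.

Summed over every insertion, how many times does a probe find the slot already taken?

896: h=5 -> slot 5
456: h=5, probe 5,6 -> slot 6
632: h=5, probe 5,6,7 -> slot 7
903: h=1 -> slot 1
225: h=5, probe 5,6,7,8 -> slot 8
280: h=5, probe 5,6,7,8,9 -> slot 9
Table: [∅, 903, ∅, ∅, ∅, 896, 456, 632, 225, 280, ∅]

10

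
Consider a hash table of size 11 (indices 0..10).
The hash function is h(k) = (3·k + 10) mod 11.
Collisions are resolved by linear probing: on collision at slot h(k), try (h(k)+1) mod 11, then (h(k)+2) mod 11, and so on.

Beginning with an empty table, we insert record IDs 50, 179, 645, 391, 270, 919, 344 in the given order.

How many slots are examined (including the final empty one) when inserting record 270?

50 hashes to 6; slot 6 is free -> place at 6.
179 hashes to 8; slot 8 is free -> place at 8.
645 hashes to 9; slot 9 is free -> place at 9.
391 hashes to 6; 6 taken -> place at 7.
270 hashes to 6; 6,7,8,9 taken -> place at 10.
919 hashes to 6; 6,7,8,9,10 taken -> place at 0.
344 hashes to 8; 8,9,10,0 taken -> place at 1.
Table: [919, 344, ., ., ., ., 50, 391, 179, 645, 270]

5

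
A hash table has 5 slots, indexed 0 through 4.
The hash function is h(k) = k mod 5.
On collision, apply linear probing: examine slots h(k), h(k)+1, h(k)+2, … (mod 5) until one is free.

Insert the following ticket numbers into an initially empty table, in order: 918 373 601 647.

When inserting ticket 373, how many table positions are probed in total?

918: h=3 => slot 3
373: h=3, probe 3,4 => slot 4
601: h=1 => slot 1
647: h=2 => slot 2
Table: [-, 601, 647, 918, 373]

2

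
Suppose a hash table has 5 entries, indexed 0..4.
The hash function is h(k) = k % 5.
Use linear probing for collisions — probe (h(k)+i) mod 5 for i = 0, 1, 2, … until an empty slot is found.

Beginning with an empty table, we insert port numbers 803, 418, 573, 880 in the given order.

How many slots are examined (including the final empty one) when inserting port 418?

2

803 hashes to 3; slot 3 is free → place at 3.
418 hashes to 3; 3 taken → place at 4.
573 hashes to 3; 3,4 taken → place at 0.
880 hashes to 0; 0 taken → place at 1.
Table: [573, 880, _, 803, 418]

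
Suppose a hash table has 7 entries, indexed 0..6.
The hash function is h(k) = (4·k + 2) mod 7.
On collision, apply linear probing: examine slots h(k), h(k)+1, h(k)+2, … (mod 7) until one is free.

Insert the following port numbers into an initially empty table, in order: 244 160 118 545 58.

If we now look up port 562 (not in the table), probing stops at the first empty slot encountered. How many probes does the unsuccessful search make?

2

244 hashes to 5; slot 5 is free => place at 5.
160 hashes to 5; 5 taken => place at 6.
118 hashes to 5; 5,6 taken => place at 0.
545 hashes to 5; 5,6,0 taken => place at 1.
58 hashes to 3; slot 3 is free => place at 3.
Table: [118, 545, _, 58, _, 244, 160]
Lookup 562: h=3, probe 3,4 → slot 4 empty, not found.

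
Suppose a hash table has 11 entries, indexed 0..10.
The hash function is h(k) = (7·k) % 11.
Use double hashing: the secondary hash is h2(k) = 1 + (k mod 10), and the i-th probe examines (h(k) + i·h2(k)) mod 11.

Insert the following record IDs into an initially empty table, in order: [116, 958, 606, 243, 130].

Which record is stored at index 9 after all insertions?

116

Insert 116: h=9, slot 9 empty -> index 9.
Insert 958: h=7, slot 7 empty -> index 7.
Insert 606: h=7, h2=7, slot 7 occupied -> index 3.
Insert 243: h=7, h2=4, slot 7 occupied -> index 0.
Insert 130: h=8, slot 8 empty -> index 8.
Table: [243, -, -, 606, -, -, -, 958, 130, 116, -]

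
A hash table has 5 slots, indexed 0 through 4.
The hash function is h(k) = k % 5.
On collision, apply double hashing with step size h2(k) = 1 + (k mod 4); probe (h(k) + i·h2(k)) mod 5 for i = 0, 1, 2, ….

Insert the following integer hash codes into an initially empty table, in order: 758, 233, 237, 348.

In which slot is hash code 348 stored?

758 hashes to 3; slot 3 is free -> place at 3.
233 hashes to 3, h2=2; 3 taken -> place at 0.
237 hashes to 2; slot 2 is free -> place at 2.
348 hashes to 3, h2=1; 3 taken -> place at 4.
Table: [233, ∅, 237, 758, 348]

4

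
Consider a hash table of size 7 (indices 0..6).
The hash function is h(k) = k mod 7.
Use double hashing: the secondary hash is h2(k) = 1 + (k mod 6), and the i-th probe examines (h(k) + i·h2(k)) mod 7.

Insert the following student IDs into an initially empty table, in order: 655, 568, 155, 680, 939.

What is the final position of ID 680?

3

655: h=4 => slot 4
568: h=1 => slot 1
155: h=1, h2=6, probe 1,0 => slot 0
680: h=1, h2=3, probe 1,4,0,3 => slot 3
939: h=1, h2=4, probe 1,5 => slot 5
Table: [155, 568, ., 680, 655, 939, .]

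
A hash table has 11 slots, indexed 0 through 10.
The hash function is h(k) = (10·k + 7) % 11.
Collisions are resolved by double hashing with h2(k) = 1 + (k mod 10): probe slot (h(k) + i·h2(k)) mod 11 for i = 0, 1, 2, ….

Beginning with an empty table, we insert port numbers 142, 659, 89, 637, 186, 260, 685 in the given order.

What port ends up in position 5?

142 hashes to 8; slot 8 is free => place at 8.
659 hashes to 8, h2=10; 8 taken => place at 7.
89 hashes to 6; slot 6 is free => place at 6.
637 hashes to 8, h2=8; 8 taken => place at 5.
186 hashes to 8, h2=7; 8 taken => place at 4.
260 hashes to 0; slot 0 is free => place at 0.
685 hashes to 4, h2=6; 4 taken => place at 10.
Table: [260, _, _, _, 186, 637, 89, 659, 142, _, 685]

637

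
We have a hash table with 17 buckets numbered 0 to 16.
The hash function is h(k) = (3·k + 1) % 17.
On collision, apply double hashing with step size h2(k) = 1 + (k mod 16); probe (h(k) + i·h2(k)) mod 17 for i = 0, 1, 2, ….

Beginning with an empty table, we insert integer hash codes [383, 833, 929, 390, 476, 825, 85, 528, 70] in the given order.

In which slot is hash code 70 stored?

Insert 383: h=11, slot 11 empty -> index 11.
Insert 833: h=1, slot 1 empty -> index 1.
Insert 929: h=0, slot 0 empty -> index 0.
Insert 390: h=15, slot 15 empty -> index 15.
Insert 476: h=1, h2=13, slot 1 occupied -> index 14.
Insert 825: h=11, h2=10, slot 11 occupied -> index 4.
Insert 85: h=1, h2=6, slot 1 occupied -> index 7.
Insert 528: h=4, h2=1, slot 4 occupied -> index 5.
Insert 70: h=7, h2=7, slots 7,14,4,11,1 occupied -> index 8.
Table: [929, 833, -, -, 825, 528, -, 85, 70, -, -, 383, -, -, 476, 390, -]

8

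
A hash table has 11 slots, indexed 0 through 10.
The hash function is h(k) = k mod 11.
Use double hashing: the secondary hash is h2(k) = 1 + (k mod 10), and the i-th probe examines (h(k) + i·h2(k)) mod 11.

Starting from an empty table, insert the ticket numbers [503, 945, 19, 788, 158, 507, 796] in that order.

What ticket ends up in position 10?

503 hashes to 8; slot 8 is free -> place at 8.
945 hashes to 10; slot 10 is free -> place at 10.
19 hashes to 8, h2=10; 8 taken -> place at 7.
788 hashes to 7, h2=9; 7 taken -> place at 5.
158 hashes to 4; slot 4 is free -> place at 4.
507 hashes to 1; slot 1 is free -> place at 1.
796 hashes to 4, h2=7; 4 taken -> place at 0.
Table: [796, 507, ., ., 158, 788, ., 19, 503, ., 945]

945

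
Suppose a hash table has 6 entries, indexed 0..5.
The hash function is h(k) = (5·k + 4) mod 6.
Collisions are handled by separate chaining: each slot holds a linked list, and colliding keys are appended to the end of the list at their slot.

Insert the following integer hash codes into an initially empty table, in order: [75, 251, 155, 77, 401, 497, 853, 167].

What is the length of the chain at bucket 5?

6

75 -> bucket 1
251 -> bucket 5
155 -> bucket 5 (collision)
77 -> bucket 5 (collision)
401 -> bucket 5 (collision)
497 -> bucket 5 (collision)
853 -> bucket 3
167 -> bucket 5 (collision)
Final buckets:
0: -
1: 75
2: -
3: 853
4: -
5: 251 -> 155 -> 77 -> 401 -> 497 -> 167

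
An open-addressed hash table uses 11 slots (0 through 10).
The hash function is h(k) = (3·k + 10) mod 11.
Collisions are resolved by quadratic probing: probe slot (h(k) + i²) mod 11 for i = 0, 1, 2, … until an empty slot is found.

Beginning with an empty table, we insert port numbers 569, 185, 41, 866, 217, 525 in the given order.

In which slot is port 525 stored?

569 hashes to 1; slot 1 is free => place at 1.
185 hashes to 4; slot 4 is free => place at 4.
41 hashes to 1; 1 taken => place at 2.
866 hashes to 1; 1,2 taken => place at 5.
217 hashes to 1; 1,2,5 taken => place at 10.
525 hashes to 1; 1,2,5,10 taken => place at 6.
Table: [., 569, 41, ., 185, 866, 525, ., ., ., 217]

6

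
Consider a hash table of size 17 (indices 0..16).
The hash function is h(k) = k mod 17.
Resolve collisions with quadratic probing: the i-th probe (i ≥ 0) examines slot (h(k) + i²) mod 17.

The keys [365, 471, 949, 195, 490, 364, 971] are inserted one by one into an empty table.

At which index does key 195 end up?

9

365: h=8 -> slot 8
471: h=12 -> slot 12
949: h=14 -> slot 14
195: h=8, probe 8,9 -> slot 9
490: h=14, probe 14,15 -> slot 15
364: h=7 -> slot 7
971: h=2 -> slot 2
Table: [∅, ∅, 971, ∅, ∅, ∅, ∅, 364, 365, 195, ∅, ∅, 471, ∅, 949, 490, ∅]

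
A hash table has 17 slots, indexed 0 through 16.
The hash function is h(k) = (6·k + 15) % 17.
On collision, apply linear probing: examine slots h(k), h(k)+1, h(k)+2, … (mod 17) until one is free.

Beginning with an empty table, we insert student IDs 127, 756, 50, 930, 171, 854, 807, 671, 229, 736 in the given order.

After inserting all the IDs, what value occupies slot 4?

127: h=12 -> slot 12
756: h=12, probe 12,13 -> slot 13
50: h=9 -> slot 9
930: h=2 -> slot 2
171: h=4 -> slot 4
854: h=5 -> slot 5
807: h=12, probe 12,13,14 -> slot 14
671: h=12, probe 12,13,14,15 -> slot 15
229: h=12, probe 12,13,14,15,16 -> slot 16
736: h=11 -> slot 11
Table: [-, -, 930, -, 171, 854, -, -, -, 50, -, 736, 127, 756, 807, 671, 229]

171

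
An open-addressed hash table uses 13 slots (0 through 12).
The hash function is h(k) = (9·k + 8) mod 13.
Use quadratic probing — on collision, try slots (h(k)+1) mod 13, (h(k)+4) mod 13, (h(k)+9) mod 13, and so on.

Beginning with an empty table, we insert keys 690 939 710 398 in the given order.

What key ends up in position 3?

398

Insert 690: h=4, slot 4 empty -> index 4.
Insert 939: h=9, slot 9 empty -> index 9.
Insert 710: h=2, slot 2 empty -> index 2.
Insert 398: h=2, slot 2 occupied -> index 3.
Table: [_, _, 710, 398, 690, _, _, _, _, 939, _, _, _]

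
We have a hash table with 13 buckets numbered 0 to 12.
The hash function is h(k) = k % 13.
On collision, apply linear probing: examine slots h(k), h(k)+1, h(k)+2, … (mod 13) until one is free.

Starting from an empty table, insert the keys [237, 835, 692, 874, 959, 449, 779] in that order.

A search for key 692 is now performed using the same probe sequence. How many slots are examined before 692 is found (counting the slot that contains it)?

3

Insert 237: h=3, slot 3 empty -> index 3.
Insert 835: h=3, slot 3 occupied -> index 4.
Insert 692: h=3, slots 3,4 occupied -> index 5.
Insert 874: h=3, slots 3,4,5 occupied -> index 6.
Insert 959: h=10, slot 10 empty -> index 10.
Insert 449: h=7, slot 7 empty -> index 7.
Insert 779: h=12, slot 12 empty -> index 12.
Table: [—, —, —, 237, 835, 692, 874, 449, —, —, 959, —, 779]
Lookup 692: h=3, probe 3,4,5 → found at 5.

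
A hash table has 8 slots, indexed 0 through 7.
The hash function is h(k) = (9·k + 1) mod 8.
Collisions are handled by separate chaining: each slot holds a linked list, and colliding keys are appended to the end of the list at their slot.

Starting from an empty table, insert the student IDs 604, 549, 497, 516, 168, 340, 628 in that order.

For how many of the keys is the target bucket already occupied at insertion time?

Insert 604: h=5, bucket 5 empty → new chain.
Insert 549: h=6, bucket 6 empty → new chain.
Insert 497: h=2, bucket 2 empty → new chain.
Insert 516: h=5, bucket 5 nonempty → append to chain.
Insert 168: h=1, bucket 1 empty → new chain.
Insert 340: h=5, bucket 5 nonempty → append to chain.
Insert 628: h=5, bucket 5 nonempty → append to chain.
Final buckets:
0: —
1: 168
2: 497
3: —
4: —
5: 604 -> 516 -> 340 -> 628
6: 549
7: —

3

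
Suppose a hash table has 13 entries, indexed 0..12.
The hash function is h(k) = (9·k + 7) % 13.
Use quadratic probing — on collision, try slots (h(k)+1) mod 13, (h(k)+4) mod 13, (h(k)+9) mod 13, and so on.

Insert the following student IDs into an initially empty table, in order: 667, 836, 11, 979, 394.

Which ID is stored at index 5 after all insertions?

836

Insert 667: h=4, slot 4 empty → index 4.
Insert 836: h=4, slot 4 occupied → index 5.
Insert 11: h=2, slot 2 empty → index 2.
Insert 979: h=4, slots 4,5 occupied → index 8.
Insert 394: h=4, slots 4,5,8 occupied → index 0.
Table: [394, ., 11, ., 667, 836, ., ., 979, ., ., ., .]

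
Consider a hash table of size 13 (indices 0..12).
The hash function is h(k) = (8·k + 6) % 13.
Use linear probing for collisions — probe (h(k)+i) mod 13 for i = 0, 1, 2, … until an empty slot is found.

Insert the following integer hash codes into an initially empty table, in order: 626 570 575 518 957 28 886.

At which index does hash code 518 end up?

626: h=9 => slot 9
570: h=3 => slot 3
575: h=4 => slot 4
518: h=3, probe 3,4,5 => slot 5
957: h=5, probe 5,6 => slot 6
28: h=9, probe 9,10 => slot 10
886: h=9, probe 9,10,11 => slot 11
Table: [—, —, —, 570, 575, 518, 957, —, —, 626, 28, 886, —]

5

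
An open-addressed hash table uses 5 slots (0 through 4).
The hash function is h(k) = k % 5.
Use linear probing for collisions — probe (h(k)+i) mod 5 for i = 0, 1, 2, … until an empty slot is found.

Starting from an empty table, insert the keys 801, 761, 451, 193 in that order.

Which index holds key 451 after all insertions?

Insert 801: h=1, slot 1 empty => index 1.
Insert 761: h=1, slot 1 occupied => index 2.
Insert 451: h=1, slots 1,2 occupied => index 3.
Insert 193: h=3, slot 3 occupied => index 4.
Table: [∅, 801, 761, 451, 193]

3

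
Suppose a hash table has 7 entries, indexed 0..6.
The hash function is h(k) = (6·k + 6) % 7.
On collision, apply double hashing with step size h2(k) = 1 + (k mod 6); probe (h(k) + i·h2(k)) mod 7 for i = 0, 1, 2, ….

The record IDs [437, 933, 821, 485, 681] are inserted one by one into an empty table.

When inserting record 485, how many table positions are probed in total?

437: h=3 => slot 3
933: h=4 => slot 4
821: h=4, h2=6, probe 4,3,2 => slot 2
485: h=4, h2=6, probe 4,3,2,1 => slot 1
681: h=4, h2=4, probe 4,1,5 => slot 5
Table: [_, 485, 821, 437, 933, 681, _]

4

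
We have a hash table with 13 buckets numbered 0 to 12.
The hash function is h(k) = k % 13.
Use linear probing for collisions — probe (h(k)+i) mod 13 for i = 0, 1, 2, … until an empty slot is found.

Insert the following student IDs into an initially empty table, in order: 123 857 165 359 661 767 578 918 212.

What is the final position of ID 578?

Insert 123: h=6, slot 6 empty -> index 6.
Insert 857: h=12, slot 12 empty -> index 12.
Insert 165: h=9, slot 9 empty -> index 9.
Insert 359: h=8, slot 8 empty -> index 8.
Insert 661: h=11, slot 11 empty -> index 11.
Insert 767: h=0, slot 0 empty -> index 0.
Insert 578: h=6, slot 6 occupied -> index 7.
Insert 918: h=8, slots 8,9 occupied -> index 10.
Insert 212: h=4, slot 4 empty -> index 4.
Table: [767, —, —, —, 212, —, 123, 578, 359, 165, 918, 661, 857]

7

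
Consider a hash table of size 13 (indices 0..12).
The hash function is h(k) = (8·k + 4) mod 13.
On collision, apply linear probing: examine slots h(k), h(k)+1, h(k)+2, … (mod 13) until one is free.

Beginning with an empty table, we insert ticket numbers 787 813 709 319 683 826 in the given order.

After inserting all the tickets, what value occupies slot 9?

787 hashes to 8; slot 8 is free → place at 8.
813 hashes to 8; 8 taken → place at 9.
709 hashes to 8; 8,9 taken → place at 10.
319 hashes to 8; 8,9,10 taken → place at 11.
683 hashes to 8; 8,9,10,11 taken → place at 12.
826 hashes to 8; 8,9,10,11,12 taken → place at 0.
Table: [826, -, -, -, -, -, -, -, 787, 813, 709, 319, 683]

813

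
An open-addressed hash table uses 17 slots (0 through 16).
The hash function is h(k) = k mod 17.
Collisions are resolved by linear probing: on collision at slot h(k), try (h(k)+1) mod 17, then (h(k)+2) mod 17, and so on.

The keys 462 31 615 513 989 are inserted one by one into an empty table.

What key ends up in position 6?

989

Insert 462: h=3, slot 3 empty → index 3.
Insert 31: h=14, slot 14 empty → index 14.
Insert 615: h=3, slot 3 occupied → index 4.
Insert 513: h=3, slots 3,4 occupied → index 5.
Insert 989: h=3, slots 3,4,5 occupied → index 6.
Table: [—, —, —, 462, 615, 513, 989, —, —, —, —, —, —, —, 31, —, —]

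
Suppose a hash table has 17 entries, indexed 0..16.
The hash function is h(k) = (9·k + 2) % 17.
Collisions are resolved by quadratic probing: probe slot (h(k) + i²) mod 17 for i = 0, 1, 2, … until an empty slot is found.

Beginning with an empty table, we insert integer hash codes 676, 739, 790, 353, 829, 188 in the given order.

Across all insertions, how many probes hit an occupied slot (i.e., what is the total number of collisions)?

676: h=0 => slot 0
739: h=6 => slot 6
790: h=6, probe 6,7 => slot 7
353: h=0, probe 0,1 => slot 1
829: h=0, probe 0,1,4 => slot 4
188: h=11 => slot 11
Table: [676, 353, ∅, ∅, 829, ∅, 739, 790, ∅, ∅, ∅, 188, ∅, ∅, ∅, ∅, ∅]

4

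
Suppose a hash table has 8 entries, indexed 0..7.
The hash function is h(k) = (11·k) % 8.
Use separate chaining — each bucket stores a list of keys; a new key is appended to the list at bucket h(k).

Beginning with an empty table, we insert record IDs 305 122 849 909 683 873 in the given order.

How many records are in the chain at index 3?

3

305 → bucket 3
122 → bucket 6
849 → bucket 3 (collision)
909 → bucket 7
683 → bucket 1
873 → bucket 3 (collision)
Final buckets:
0: .
1: 683
2: .
3: 305 -> 849 -> 873
4: .
5: .
6: 122
7: 909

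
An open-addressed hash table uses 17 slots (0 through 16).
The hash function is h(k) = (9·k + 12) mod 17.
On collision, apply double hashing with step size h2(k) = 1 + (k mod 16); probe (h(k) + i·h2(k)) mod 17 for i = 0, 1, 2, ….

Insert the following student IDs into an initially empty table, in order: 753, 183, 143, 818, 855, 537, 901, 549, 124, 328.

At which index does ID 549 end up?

753 hashes to 6; slot 6 is free => place at 6.
183 hashes to 10; slot 10 is free => place at 10.
143 hashes to 7; slot 7 is free => place at 7.
818 hashes to 13; slot 13 is free => place at 13.
855 hashes to 6, h2=8; 6 taken => place at 14.
537 hashes to 0; slot 0 is free => place at 0.
901 hashes to 12; slot 12 is free => place at 12.
549 hashes to 6, h2=6; 6,12 taken => place at 1.
124 hashes to 6, h2=13; 6 taken => place at 2.
328 hashes to 6, h2=9; 6 taken => place at 15.
Table: [537, 549, 124, -, -, -, 753, 143, -, -, 183, -, 901, 818, 855, 328, -]

1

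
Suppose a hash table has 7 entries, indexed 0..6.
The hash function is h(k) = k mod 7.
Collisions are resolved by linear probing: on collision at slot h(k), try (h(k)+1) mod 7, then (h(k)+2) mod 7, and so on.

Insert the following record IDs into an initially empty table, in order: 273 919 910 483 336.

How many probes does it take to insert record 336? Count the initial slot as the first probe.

273: h=0 → slot 0
919: h=2 → slot 2
910: h=0, probe 0,1 → slot 1
483: h=0, probe 0,1,2,3 → slot 3
336: h=0, probe 0,1,2,3,4 → slot 4
Table: [273, 910, 919, 483, 336, _, _]

5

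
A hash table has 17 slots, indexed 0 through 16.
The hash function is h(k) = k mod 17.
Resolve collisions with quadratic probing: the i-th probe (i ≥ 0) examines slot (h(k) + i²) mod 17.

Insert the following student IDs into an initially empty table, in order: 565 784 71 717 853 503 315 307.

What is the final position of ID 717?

Insert 565: h=4, slot 4 empty -> index 4.
Insert 784: h=2, slot 2 empty -> index 2.
Insert 71: h=3, slot 3 empty -> index 3.
Insert 717: h=3, slots 3,4 occupied -> index 7.
Insert 853: h=3, slots 3,4,7 occupied -> index 12.
Insert 503: h=10, slot 10 empty -> index 10.
Insert 315: h=9, slot 9 empty -> index 9.
Insert 307: h=1, slot 1 empty -> index 1.
Table: [∅, 307, 784, 71, 565, ∅, ∅, 717, ∅, 315, 503, ∅, 853, ∅, ∅, ∅, ∅]

7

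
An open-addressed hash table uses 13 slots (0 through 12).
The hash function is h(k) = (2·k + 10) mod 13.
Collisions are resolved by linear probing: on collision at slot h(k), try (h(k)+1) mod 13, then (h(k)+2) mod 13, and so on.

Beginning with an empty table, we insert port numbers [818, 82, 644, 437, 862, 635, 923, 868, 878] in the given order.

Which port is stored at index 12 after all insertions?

878

818: h=8 -> slot 8
82: h=5 -> slot 5
644: h=11 -> slot 11
437: h=0 -> slot 0
862: h=5, probe 5,6 -> slot 6
635: h=6, probe 6,7 -> slot 7
923: h=10 -> slot 10
868: h=4 -> slot 4
878: h=11, probe 11,12 -> slot 12
Table: [437, _, _, _, 868, 82, 862, 635, 818, _, 923, 644, 878]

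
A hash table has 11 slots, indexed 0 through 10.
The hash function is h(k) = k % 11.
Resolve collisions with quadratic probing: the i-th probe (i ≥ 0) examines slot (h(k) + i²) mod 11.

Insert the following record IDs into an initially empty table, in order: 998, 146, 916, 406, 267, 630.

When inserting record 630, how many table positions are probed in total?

998 hashes to 8; slot 8 is free → place at 8.
146 hashes to 3; slot 3 is free → place at 3.
916 hashes to 3; 3 taken → place at 4.
406 hashes to 10; slot 10 is free → place at 10.
267 hashes to 3; 3,4 taken → place at 7.
630 hashes to 3; 3,4,7 taken → place at 1.
Table: [_, 630, _, 146, 916, _, _, 267, 998, _, 406]

4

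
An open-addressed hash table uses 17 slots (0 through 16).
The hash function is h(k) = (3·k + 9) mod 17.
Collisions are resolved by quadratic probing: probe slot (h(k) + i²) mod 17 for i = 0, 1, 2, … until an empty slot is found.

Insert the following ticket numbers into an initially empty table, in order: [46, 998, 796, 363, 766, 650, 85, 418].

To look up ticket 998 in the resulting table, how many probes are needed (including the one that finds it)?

Insert 46: h=11, slot 11 empty → index 11.
Insert 998: h=11, slot 11 occupied → index 12.
Insert 796: h=0, slot 0 empty → index 0.
Insert 363: h=10, slot 10 empty → index 10.
Insert 766: h=12, slot 12 occupied → index 13.
Insert 650: h=4, slot 4 empty → index 4.
Insert 85: h=9, slot 9 empty → index 9.
Insert 418: h=5, slot 5 empty → index 5.
Table: [796, ., ., ., 650, 418, ., ., ., 85, 363, 46, 998, 766, ., ., .]
Lookup 998: h=11, probe 11,12 → found at 12.

2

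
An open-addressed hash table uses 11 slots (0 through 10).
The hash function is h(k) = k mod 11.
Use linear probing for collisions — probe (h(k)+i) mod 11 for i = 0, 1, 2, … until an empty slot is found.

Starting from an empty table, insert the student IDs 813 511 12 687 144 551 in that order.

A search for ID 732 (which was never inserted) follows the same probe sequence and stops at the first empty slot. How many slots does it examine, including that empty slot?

813: h=10 => slot 10
511: h=5 => slot 5
12: h=1 => slot 1
687: h=5, probe 5,6 => slot 6
144: h=1, probe 1,2 => slot 2
551: h=1, probe 1,2,3 => slot 3
Table: [-, 12, 144, 551, -, 511, 687, -, -, -, 813]
Lookup 732: h=6, probe 6,7 → slot 7 empty, not found.

2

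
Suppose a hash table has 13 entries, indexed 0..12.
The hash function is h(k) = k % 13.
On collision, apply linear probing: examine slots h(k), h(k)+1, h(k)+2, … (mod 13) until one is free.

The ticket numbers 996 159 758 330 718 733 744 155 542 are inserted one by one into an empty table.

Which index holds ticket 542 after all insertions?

10

Insert 996: h=8, slot 8 empty → index 8.
Insert 159: h=3, slot 3 empty → index 3.
Insert 758: h=4, slot 4 empty → index 4.
Insert 330: h=5, slot 5 empty → index 5.
Insert 718: h=3, slots 3,4,5 occupied → index 6.
Insert 733: h=5, slots 5,6 occupied → index 7.
Insert 744: h=3, slots 3,4,5,6,7,8 occupied → index 9.
Insert 155: h=12, slot 12 empty → index 12.
Insert 542: h=9, slot 9 occupied → index 10.
Table: [., ., ., 159, 758, 330, 718, 733, 996, 744, 542, ., 155]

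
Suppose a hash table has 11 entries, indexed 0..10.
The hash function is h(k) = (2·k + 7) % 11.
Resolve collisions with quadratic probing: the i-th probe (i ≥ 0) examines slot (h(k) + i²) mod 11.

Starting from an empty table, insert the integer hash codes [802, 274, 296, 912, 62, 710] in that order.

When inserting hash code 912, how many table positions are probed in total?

802 hashes to 5; slot 5 is free => place at 5.
274 hashes to 5; 5 taken => place at 6.
296 hashes to 5; 5,6 taken => place at 9.
912 hashes to 5; 5,6,9 taken => place at 3.
62 hashes to 10; slot 10 is free => place at 10.
710 hashes to 8; slot 8 is free => place at 8.
Table: [-, -, -, 912, -, 802, 274, -, 710, 296, 62]

4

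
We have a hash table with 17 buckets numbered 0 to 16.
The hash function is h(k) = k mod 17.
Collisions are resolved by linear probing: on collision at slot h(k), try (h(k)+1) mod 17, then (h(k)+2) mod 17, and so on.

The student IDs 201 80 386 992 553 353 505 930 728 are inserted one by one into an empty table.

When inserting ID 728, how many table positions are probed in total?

5

201: h=14 => slot 14
80: h=12 => slot 12
386: h=12, probe 12,13 => slot 13
992: h=6 => slot 6
553: h=9 => slot 9
353: h=13, probe 13,14,15 => slot 15
505: h=12, probe 12,13,14,15,16 => slot 16
930: h=12, probe 12,13,14,15,16,0 => slot 0
728: h=14, probe 14,15,16,0,1 => slot 1
Table: [930, 728, -, -, -, -, 992, -, -, 553, -, -, 80, 386, 201, 353, 505]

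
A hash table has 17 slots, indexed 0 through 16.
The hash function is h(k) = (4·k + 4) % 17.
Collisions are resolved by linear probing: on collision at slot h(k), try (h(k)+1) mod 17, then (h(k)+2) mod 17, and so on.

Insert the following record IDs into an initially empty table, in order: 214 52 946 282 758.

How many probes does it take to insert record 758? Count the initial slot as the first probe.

3

214: h=10 → slot 10
52: h=8 → slot 8
946: h=14 → slot 14
282: h=10, probe 10,11 → slot 11
758: h=10, probe 10,11,12 → slot 12
Table: [., ., ., ., ., ., ., ., 52, ., 214, 282, 758, ., 946, ., .]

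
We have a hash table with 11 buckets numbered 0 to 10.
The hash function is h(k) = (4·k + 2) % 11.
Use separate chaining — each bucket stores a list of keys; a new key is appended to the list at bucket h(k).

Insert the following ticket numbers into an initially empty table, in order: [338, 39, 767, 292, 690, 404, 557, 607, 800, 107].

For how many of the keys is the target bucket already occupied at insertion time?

6

Insert 338: h=1, bucket 1 empty → new chain.
Insert 39: h=4, bucket 4 empty → new chain.
Insert 767: h=1, bucket 1 nonempty → append to chain.
Insert 292: h=4, bucket 4 nonempty → append to chain.
Insert 690: h=1, bucket 1 nonempty → append to chain.
Insert 404: h=1, bucket 1 nonempty → append to chain.
Insert 557: h=8, bucket 8 empty → new chain.
Insert 607: h=10, bucket 10 empty → new chain.
Insert 800: h=1, bucket 1 nonempty → append to chain.
Insert 107: h=1, bucket 1 nonempty → append to chain.
Final buckets:
0: -
1: 338 -> 767 -> 690 -> 404 -> 800 -> 107
2: -
3: -
4: 39 -> 292
5: -
6: -
7: -
8: 557
9: -
10: 607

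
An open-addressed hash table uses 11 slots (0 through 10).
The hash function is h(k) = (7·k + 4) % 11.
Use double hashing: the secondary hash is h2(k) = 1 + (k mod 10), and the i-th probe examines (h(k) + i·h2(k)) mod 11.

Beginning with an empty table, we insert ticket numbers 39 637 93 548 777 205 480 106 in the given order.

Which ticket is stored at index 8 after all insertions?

Insert 39: h=2, slot 2 empty => index 2.
Insert 637: h=8, slot 8 empty => index 8.
Insert 93: h=6, slot 6 empty => index 6.
Insert 548: h=1, slot 1 empty => index 1.
Insert 777: h=9, slot 9 empty => index 9.
Insert 205: h=9, h2=6, slot 9 occupied => index 4.
Insert 480: h=9, h2=1, slot 9 occupied => index 10.
Insert 106: h=9, h2=7, slot 9 occupied => index 5.
Table: [-, 548, 39, -, 205, 106, 93, -, 637, 777, 480]

637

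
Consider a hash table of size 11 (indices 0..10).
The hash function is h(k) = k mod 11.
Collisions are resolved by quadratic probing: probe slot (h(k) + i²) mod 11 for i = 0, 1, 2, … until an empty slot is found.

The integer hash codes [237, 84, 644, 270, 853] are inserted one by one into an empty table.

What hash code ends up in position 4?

270

237: h=6 => slot 6
84: h=7 => slot 7
644: h=6, probe 6,7,10 => slot 10
270: h=6, probe 6,7,10,4 => slot 4
853: h=6, probe 6,7,10,4,0 => slot 0
Table: [853, -, -, -, 270, -, 237, 84, -, -, 644]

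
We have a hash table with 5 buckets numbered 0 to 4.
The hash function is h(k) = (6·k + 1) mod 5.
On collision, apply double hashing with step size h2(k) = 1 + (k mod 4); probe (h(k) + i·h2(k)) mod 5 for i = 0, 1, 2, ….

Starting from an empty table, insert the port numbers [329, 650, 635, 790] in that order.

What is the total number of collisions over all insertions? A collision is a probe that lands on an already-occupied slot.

329 hashes to 0; slot 0 is free => place at 0.
650 hashes to 1; slot 1 is free => place at 1.
635 hashes to 1, h2=4; 1,0 taken => place at 4.
790 hashes to 1, h2=3; 1,4 taken => place at 2.
Table: [329, 650, 790, —, 635]

4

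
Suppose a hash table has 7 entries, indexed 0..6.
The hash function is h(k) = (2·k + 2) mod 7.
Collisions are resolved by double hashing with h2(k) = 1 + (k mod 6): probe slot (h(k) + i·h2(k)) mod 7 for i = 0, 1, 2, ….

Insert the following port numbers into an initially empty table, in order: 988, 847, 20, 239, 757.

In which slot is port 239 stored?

3

Insert 988: h=4, slot 4 empty -> index 4.
Insert 847: h=2, slot 2 empty -> index 2.
Insert 20: h=0, slot 0 empty -> index 0.
Insert 239: h=4, h2=6, slot 4 occupied -> index 3.
Insert 757: h=4, h2=2, slot 4 occupied -> index 6.
Table: [20, -, 847, 239, 988, -, 757]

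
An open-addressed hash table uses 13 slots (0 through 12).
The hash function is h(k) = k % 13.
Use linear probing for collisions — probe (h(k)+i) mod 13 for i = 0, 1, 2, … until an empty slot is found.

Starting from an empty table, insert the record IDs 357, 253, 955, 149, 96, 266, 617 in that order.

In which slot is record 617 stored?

357 hashes to 6; slot 6 is free => place at 6.
253 hashes to 6; 6 taken => place at 7.
955 hashes to 6; 6,7 taken => place at 8.
149 hashes to 6; 6,7,8 taken => place at 9.
96 hashes to 5; slot 5 is free => place at 5.
266 hashes to 6; 6,7,8,9 taken => place at 10.
617 hashes to 6; 6,7,8,9,10 taken => place at 11.
Table: [—, —, —, —, —, 96, 357, 253, 955, 149, 266, 617, —]

11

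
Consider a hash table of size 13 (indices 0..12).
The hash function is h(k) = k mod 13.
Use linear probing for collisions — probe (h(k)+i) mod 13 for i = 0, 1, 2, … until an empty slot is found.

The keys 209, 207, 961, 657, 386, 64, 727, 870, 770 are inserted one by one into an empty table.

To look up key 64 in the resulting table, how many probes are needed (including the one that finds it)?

4

Insert 209: h=1, slot 1 empty -> index 1.
Insert 207: h=12, slot 12 empty -> index 12.
Insert 961: h=12, slot 12 occupied -> index 0.
Insert 657: h=7, slot 7 empty -> index 7.
Insert 386: h=9, slot 9 empty -> index 9.
Insert 64: h=12, slots 12,0,1 occupied -> index 2.
Insert 727: h=12, slots 12,0,1,2 occupied -> index 3.
Insert 870: h=12, slots 12,0,1,2,3 occupied -> index 4.
Insert 770: h=3, slots 3,4 occupied -> index 5.
Table: [961, 209, 64, 727, 870, 770, —, 657, —, 386, —, —, 207]
Lookup 64: h=12, probe 12,0,1,2 → found at 2.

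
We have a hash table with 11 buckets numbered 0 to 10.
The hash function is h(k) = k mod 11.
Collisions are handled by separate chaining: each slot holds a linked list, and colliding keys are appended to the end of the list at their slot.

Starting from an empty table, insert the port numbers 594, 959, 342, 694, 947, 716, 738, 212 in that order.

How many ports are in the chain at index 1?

594 → bucket 0
959 → bucket 2
342 → bucket 1
694 → bucket 1 (collision)
947 → bucket 1 (collision)
716 → bucket 1 (collision)
738 → bucket 1 (collision)
212 → bucket 3
Final buckets:
0: 594
1: 342 -> 694 -> 947 -> 716 -> 738
2: 959
3: 212
4: _
5: _
6: _
7: _
8: _
9: _
10: _

5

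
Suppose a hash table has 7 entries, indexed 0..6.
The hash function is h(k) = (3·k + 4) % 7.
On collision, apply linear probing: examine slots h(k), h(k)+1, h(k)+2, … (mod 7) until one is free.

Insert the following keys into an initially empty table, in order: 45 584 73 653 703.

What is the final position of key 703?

2

Insert 45: h=6, slot 6 empty -> index 6.
Insert 584: h=6, slot 6 occupied -> index 0.
Insert 73: h=6, slots 6,0 occupied -> index 1.
Insert 653: h=3, slot 3 empty -> index 3.
Insert 703: h=6, slots 6,0,1 occupied -> index 2.
Table: [584, 73, 703, 653, -, -, 45]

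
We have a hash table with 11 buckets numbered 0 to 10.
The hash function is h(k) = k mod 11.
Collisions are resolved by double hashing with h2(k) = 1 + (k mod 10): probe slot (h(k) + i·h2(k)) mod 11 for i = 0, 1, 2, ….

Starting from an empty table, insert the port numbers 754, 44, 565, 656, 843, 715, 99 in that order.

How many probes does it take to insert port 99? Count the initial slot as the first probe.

754: h=6 -> slot 6
44: h=0 -> slot 0
565: h=4 -> slot 4
656: h=7 -> slot 7
843: h=7, h2=4, probe 7,0,4,8 -> slot 8
715: h=0, h2=6, probe 0,6,1 -> slot 1
99: h=0, h2=10, probe 0,10 -> slot 10
Table: [44, 715, ., ., 565, ., 754, 656, 843, ., 99]

2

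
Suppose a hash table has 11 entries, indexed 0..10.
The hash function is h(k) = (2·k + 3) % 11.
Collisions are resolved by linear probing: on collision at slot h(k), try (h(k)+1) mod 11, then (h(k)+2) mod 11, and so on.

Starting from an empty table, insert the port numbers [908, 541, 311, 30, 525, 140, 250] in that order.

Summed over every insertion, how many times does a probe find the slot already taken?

908: h=4 → slot 4
541: h=7 → slot 7
311: h=9 → slot 9
30: h=8 → slot 8
525: h=8, probe 8,9,10 → slot 10
140: h=8, probe 8,9,10,0 → slot 0
250: h=8, probe 8,9,10,0,1 → slot 1
Table: [140, 250, _, _, 908, _, _, 541, 30, 311, 525]

9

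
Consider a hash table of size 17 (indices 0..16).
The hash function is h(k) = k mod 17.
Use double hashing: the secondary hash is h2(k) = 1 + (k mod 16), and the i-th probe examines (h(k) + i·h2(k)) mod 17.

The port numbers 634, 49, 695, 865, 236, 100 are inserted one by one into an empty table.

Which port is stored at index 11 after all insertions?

634 hashes to 5; slot 5 is free -> place at 5.
49 hashes to 15; slot 15 is free -> place at 15.
695 hashes to 15, h2=8; 15 taken -> place at 6.
865 hashes to 15, h2=2; 15 taken -> place at 0.
236 hashes to 15, h2=13; 15 taken -> place at 11.
100 hashes to 15, h2=5; 15 taken -> place at 3.
Table: [865, _, _, 100, _, 634, 695, _, _, _, _, 236, _, _, _, 49, _]

236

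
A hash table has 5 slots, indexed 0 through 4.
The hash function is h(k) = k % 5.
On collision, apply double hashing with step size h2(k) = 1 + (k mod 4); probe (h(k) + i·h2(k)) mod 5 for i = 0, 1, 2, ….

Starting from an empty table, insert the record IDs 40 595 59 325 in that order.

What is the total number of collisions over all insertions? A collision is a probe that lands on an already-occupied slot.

3

40: h=0 -> slot 0
595: h=0, h2=4, probe 0,4 -> slot 4
59: h=4, h2=4, probe 4,3 -> slot 3
325: h=0, h2=2, probe 0,2 -> slot 2
Table: [40, -, 325, 59, 595]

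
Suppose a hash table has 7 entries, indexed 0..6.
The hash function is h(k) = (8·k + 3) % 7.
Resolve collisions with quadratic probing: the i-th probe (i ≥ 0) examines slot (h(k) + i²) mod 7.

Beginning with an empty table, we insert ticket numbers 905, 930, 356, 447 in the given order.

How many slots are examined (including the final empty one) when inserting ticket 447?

3

905 hashes to 5; slot 5 is free -> place at 5.
930 hashes to 2; slot 2 is free -> place at 2.
356 hashes to 2; 2 taken -> place at 3.
447 hashes to 2; 2,3 taken -> place at 6.
Table: [—, —, 930, 356, —, 905, 447]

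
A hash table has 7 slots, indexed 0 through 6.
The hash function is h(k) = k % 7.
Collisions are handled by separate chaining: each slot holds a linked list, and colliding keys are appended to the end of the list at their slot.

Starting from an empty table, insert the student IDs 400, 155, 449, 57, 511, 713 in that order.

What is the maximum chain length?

Insert 400: h=1, bucket 1 empty → new chain.
Insert 155: h=1, bucket 1 nonempty → append to chain.
Insert 449: h=1, bucket 1 nonempty → append to chain.
Insert 57: h=1, bucket 1 nonempty → append to chain.
Insert 511: h=0, bucket 0 empty → new chain.
Insert 713: h=6, bucket 6 empty → new chain.
Final buckets:
0: 511
1: 400 -> 155 -> 449 -> 57
2: ∅
3: ∅
4: ∅
5: ∅
6: 713

4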